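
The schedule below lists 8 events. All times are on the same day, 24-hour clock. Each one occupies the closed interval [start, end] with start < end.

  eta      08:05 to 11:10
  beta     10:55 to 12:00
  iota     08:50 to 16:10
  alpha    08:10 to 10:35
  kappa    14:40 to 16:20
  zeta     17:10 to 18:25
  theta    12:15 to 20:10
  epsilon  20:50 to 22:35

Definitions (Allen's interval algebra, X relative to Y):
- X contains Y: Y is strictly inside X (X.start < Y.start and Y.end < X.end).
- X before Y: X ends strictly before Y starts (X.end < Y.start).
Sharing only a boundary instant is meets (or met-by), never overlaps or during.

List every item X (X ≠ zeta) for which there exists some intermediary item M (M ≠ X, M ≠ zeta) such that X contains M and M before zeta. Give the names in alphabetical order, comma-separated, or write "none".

eta, iota, theta

Target zeta = [17:10, 18:25].
Intermediaries M with M before zeta: alpha, beta, eta, iota, kappa.
Via alpha — items with X contains alpha: eta.
Via beta — items with X contains beta: iota.
Via eta — items with X contains eta: none.
Via iota — items with X contains iota: none.
Via kappa — items with X contains kappa: theta.
Union: eta, iota, theta.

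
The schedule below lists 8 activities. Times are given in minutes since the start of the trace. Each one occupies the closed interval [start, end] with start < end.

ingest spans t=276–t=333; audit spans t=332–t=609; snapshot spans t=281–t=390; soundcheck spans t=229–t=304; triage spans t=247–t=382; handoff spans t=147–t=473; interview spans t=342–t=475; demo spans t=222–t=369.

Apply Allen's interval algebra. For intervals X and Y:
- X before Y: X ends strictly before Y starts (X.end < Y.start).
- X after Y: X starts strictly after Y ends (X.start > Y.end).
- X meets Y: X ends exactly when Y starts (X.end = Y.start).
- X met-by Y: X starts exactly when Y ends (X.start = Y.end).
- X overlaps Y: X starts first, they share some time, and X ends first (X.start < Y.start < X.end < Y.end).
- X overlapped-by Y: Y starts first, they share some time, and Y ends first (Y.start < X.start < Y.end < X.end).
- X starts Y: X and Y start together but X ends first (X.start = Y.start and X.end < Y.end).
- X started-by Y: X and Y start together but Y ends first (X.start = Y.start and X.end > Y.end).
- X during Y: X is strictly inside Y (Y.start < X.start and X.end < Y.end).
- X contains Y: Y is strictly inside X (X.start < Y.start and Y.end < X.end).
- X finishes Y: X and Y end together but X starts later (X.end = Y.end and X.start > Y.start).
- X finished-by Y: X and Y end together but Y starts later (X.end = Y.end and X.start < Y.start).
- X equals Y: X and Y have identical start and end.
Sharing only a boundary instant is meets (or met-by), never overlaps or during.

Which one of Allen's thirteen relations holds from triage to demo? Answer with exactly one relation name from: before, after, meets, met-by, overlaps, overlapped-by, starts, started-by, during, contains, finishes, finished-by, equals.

overlapped-by

triage = [t=247, t=382]; demo = [t=222, t=369].
Compare endpoints: triage.start > demo.start, triage.start < demo.end, triage.end > demo.start, triage.end > demo.end.
That pattern is 'overlapped-by'.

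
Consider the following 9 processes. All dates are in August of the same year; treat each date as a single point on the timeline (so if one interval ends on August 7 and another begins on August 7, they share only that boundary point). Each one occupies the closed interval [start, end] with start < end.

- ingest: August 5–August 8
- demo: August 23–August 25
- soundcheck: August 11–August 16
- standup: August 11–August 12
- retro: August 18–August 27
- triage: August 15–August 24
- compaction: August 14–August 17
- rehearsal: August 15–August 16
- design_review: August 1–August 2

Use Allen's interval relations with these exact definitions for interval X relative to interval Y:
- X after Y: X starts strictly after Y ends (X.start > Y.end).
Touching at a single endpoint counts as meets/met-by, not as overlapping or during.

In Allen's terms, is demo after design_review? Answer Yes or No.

demo = [August 23, August 25], design_review = [August 1, August 2].
Actual relation of demo to design_review: after.
Asked whether 'after' holds → Yes.

Yes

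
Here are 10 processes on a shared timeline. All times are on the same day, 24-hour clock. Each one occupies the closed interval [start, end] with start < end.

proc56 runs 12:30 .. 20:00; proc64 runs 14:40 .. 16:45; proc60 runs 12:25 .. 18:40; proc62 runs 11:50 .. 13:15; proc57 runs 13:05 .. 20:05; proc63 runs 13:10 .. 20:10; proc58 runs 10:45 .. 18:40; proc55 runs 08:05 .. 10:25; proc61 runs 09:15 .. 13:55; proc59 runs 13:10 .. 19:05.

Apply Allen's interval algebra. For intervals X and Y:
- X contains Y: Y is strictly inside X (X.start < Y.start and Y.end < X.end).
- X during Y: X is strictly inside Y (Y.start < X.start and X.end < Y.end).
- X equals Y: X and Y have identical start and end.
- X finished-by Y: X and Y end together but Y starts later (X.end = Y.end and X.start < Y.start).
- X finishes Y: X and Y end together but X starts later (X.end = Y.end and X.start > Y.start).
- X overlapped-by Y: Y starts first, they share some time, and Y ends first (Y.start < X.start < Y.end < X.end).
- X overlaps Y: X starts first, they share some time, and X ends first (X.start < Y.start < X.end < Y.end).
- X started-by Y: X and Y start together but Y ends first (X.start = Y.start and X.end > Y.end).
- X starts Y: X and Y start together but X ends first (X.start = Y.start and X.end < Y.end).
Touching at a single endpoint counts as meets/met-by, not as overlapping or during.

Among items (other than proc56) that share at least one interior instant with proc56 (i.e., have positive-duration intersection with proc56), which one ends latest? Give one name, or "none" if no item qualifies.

Target proc56 = [12:30, 20:00].
proc55 [08:05, 10:25] → before → excluded.
proc57 [13:05, 20:05] → overlapped-by → candidate.
proc58 [10:45, 18:40] → overlaps → candidate.
proc59 [13:10, 19:05] → during → candidate.
proc60 [12:25, 18:40] → overlaps → candidate.
proc61 [09:15, 13:55] → overlaps → candidate.
proc62 [11:50, 13:15] → overlaps → candidate.
proc63 [13:10, 20:10] → overlapped-by → candidate.
proc64 [14:40, 16:45] → during → candidate.
Among candidates, latest end is 20:10 → proc63.

proc63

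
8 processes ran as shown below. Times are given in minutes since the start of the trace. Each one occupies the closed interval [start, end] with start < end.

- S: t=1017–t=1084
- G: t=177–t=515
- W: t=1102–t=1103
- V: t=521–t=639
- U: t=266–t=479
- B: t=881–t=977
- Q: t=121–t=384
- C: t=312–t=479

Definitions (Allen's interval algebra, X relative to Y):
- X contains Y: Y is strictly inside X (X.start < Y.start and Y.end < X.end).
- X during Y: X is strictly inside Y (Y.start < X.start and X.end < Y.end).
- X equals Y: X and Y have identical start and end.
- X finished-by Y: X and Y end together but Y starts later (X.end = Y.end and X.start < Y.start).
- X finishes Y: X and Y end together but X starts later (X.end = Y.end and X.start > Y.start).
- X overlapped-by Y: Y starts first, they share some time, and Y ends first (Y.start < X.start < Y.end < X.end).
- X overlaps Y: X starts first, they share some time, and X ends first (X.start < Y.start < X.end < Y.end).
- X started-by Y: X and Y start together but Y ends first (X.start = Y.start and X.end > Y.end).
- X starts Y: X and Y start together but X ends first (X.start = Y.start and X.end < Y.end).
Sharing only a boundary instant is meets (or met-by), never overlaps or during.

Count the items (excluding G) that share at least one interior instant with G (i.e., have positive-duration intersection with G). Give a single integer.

Target G = [t=177, t=515].
B [t=881, t=977] → after → no.
C [t=312, t=479] → during → counts.
Q [t=121, t=384] → overlaps → counts.
S [t=1017, t=1084] → after → no.
U [t=266, t=479] → during → counts.
V [t=521, t=639] → after → no.
W [t=1102, t=1103] → after → no.
Total: 3.

3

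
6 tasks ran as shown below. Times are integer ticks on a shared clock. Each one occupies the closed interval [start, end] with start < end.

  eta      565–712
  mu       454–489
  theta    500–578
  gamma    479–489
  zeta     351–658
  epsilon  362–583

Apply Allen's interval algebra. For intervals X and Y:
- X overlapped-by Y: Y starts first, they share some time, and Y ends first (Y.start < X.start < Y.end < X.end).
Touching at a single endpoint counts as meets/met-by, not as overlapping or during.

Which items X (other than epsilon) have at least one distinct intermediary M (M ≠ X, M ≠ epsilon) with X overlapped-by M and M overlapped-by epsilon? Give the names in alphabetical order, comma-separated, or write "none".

none

Target epsilon = [362, 583].
Intermediaries M with M overlapped-by epsilon: eta.
Via eta — items with X overlapped-by eta: none.
Union: none.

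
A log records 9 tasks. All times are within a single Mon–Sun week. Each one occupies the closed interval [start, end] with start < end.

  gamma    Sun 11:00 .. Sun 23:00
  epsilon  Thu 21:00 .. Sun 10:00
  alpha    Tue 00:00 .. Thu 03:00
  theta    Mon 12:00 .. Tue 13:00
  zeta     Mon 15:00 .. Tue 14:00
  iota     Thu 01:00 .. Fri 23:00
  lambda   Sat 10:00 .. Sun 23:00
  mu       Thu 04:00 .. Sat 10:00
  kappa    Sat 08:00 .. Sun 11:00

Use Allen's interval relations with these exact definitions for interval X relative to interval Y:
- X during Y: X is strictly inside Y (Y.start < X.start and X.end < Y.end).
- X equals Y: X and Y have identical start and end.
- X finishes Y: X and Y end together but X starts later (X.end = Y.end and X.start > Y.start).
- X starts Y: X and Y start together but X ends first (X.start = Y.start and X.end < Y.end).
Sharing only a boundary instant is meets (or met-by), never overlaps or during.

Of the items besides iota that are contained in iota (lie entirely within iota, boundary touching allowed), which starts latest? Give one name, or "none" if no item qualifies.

Target iota = [Thu 01:00, Fri 23:00].
alpha [Tue 00:00, Thu 03:00] → overlaps → excluded.
epsilon [Thu 21:00, Sun 10:00] → overlapped-by → excluded.
gamma [Sun 11:00, Sun 23:00] → after → excluded.
kappa [Sat 08:00, Sun 11:00] → after → excluded.
lambda [Sat 10:00, Sun 23:00] → after → excluded.
mu [Thu 04:00, Sat 10:00] → overlapped-by → excluded.
theta [Mon 12:00, Tue 13:00] → before → excluded.
zeta [Mon 15:00, Tue 14:00] → before → excluded.
No candidates → none.

none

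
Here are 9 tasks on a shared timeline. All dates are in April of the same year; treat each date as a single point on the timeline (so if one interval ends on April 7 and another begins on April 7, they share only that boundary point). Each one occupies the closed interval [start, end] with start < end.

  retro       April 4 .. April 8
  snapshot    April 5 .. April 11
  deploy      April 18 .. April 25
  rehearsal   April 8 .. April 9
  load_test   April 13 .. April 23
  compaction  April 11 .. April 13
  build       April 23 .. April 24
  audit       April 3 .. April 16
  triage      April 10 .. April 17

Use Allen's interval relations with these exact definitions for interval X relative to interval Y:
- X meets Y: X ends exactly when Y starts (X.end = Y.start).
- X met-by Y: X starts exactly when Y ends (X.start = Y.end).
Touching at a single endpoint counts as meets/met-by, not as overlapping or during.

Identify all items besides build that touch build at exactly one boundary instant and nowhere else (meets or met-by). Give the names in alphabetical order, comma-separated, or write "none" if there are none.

load_test

Target build = [April 23, April 24].
audit [April 3, April 16] → before → no.
compaction [April 11, April 13] → before → no.
deploy [April 18, April 25] → contains → no.
load_test [April 13, April 23] → meets → yes.
rehearsal [April 8, April 9] → before → no.
retro [April 4, April 8] → before → no.
snapshot [April 5, April 11] → before → no.
triage [April 10, April 17] → before → no.
Result: load_test.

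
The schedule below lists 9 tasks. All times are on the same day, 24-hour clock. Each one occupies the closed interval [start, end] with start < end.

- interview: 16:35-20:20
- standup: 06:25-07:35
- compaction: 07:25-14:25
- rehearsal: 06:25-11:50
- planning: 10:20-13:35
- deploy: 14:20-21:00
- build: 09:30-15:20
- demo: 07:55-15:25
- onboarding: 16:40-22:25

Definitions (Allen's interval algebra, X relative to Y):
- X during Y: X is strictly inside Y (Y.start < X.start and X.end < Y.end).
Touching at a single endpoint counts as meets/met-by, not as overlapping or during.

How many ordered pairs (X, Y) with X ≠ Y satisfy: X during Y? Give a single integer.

Checking all 72 ordered pairs for relation 'during'; matching pairs in alphabetical order:
(build, demo): build during demo ✓
(interview, deploy): interview during deploy ✓
(planning, build): planning during build ✓
(planning, compaction): planning during compaction ✓
(planning, demo): planning during demo ✓
Count: 5.

5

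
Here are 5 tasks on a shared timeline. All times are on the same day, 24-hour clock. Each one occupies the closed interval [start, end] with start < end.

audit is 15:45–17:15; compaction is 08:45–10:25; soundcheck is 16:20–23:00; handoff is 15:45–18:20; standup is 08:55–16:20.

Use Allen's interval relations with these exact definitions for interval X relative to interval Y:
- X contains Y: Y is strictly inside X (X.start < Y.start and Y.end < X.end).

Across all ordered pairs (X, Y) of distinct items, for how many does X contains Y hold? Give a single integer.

0

Checking all 20 ordered pairs for relation 'contains'; matching pairs in alphabetical order:
No pair satisfies it.
Count: 0.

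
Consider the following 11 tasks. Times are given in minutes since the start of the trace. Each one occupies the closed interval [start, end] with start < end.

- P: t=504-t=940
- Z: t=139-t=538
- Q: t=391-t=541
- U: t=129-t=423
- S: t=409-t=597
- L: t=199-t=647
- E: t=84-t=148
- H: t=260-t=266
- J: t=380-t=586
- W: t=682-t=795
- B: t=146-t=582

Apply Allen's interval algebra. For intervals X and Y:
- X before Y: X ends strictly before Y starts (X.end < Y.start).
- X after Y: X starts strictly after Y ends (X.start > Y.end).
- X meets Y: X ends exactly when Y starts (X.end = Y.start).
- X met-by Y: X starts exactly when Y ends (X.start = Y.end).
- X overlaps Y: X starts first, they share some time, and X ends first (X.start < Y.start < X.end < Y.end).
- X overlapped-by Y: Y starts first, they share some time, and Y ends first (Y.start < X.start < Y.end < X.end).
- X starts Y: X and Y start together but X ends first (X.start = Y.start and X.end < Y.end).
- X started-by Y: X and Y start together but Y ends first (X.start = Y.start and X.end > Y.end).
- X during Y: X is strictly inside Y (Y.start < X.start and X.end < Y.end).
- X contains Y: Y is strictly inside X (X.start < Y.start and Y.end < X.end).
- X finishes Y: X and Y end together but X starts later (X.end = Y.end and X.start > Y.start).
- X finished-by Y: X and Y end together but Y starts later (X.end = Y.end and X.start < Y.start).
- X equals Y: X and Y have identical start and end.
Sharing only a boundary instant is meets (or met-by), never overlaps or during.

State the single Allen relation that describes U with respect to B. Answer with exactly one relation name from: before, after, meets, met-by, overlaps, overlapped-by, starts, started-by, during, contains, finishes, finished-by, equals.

U = [t=129, t=423]; B = [t=146, t=582].
Compare endpoints: U.start < B.start, U.start < B.end, U.end > B.start, U.end < B.end.
That pattern is 'overlaps'.

overlaps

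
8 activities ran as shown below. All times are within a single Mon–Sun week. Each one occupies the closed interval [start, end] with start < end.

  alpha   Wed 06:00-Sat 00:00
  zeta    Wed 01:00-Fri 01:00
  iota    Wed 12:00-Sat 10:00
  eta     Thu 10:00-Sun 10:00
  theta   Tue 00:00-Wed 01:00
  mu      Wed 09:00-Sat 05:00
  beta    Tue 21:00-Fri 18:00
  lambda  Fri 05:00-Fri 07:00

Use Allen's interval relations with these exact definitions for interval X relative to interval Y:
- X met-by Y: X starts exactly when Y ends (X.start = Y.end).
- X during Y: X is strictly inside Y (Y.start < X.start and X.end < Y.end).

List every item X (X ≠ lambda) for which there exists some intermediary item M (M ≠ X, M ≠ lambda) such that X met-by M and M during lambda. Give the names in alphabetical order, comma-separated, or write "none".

none

Target lambda = [Fri 05:00, Fri 07:00].
Intermediaries M with M during lambda: none.
Union: none.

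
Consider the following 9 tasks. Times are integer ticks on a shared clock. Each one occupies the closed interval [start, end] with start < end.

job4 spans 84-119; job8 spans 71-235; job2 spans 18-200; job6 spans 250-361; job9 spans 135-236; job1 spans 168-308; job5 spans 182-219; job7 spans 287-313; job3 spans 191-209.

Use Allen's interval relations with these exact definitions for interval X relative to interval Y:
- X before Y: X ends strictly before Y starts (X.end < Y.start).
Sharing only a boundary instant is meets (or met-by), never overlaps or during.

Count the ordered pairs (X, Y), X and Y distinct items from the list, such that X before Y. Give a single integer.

16

Checking all 72 ordered pairs for relation 'before'; matching pairs in alphabetical order:
(job2, job6): job2 before job6 ✓
(job2, job7): job2 before job7 ✓
(job3, job6): job3 before job6 ✓
(job3, job7): job3 before job7 ✓
(job4, job1): job4 before job1 ✓
(job4, job3): job4 before job3 ✓
(job4, job5): job4 before job5 ✓
(job4, job6): job4 before job6 ✓
(job4, job7): job4 before job7 ✓
(job4, job9): job4 before job9 ✓
(job5, job6): job5 before job6 ✓
(job5, job7): job5 before job7 ✓
(job8, job6): job8 before job6 ✓
(job8, job7): job8 before job7 ✓
(job9, job6): job9 before job6 ✓
(job9, job7): job9 before job7 ✓
Count: 16.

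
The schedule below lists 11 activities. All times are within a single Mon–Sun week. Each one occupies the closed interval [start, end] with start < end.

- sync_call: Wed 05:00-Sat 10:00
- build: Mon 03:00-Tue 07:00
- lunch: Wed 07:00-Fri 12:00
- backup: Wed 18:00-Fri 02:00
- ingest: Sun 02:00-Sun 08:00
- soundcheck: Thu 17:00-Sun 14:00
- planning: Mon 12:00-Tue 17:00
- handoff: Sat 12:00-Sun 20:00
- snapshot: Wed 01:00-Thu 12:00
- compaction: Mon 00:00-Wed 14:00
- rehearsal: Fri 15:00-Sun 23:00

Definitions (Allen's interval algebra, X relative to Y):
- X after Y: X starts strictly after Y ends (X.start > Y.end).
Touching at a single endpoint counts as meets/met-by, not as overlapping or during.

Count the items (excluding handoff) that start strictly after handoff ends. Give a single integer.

Target handoff = [Sat 12:00, Sun 20:00].
backup [Wed 18:00, Fri 02:00] → before → no.
build [Mon 03:00, Tue 07:00] → before → no.
compaction [Mon 00:00, Wed 14:00] → before → no.
ingest [Sun 02:00, Sun 08:00] → during → no.
lunch [Wed 07:00, Fri 12:00] → before → no.
planning [Mon 12:00, Tue 17:00] → before → no.
rehearsal [Fri 15:00, Sun 23:00] → contains → no.
snapshot [Wed 01:00, Thu 12:00] → before → no.
soundcheck [Thu 17:00, Sun 14:00] → overlaps → no.
sync_call [Wed 05:00, Sat 10:00] → before → no.
Total: 0.

0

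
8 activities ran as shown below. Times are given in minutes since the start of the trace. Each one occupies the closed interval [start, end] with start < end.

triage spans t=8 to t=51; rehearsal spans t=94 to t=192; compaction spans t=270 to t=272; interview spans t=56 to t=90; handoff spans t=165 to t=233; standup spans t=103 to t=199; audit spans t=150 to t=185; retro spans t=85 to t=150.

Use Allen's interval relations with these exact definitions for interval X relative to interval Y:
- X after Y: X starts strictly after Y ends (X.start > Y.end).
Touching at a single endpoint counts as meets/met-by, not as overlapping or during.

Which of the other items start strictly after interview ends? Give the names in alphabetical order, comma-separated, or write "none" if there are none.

audit, compaction, handoff, rehearsal, standup

Target interview = [t=56, t=90].
audit [t=150, t=185] → after → yes.
compaction [t=270, t=272] → after → yes.
handoff [t=165, t=233] → after → yes.
rehearsal [t=94, t=192] → after → yes.
retro [t=85, t=150] → overlapped-by → no.
standup [t=103, t=199] → after → yes.
triage [t=8, t=51] → before → no.
Result: audit, compaction, handoff, rehearsal, standup.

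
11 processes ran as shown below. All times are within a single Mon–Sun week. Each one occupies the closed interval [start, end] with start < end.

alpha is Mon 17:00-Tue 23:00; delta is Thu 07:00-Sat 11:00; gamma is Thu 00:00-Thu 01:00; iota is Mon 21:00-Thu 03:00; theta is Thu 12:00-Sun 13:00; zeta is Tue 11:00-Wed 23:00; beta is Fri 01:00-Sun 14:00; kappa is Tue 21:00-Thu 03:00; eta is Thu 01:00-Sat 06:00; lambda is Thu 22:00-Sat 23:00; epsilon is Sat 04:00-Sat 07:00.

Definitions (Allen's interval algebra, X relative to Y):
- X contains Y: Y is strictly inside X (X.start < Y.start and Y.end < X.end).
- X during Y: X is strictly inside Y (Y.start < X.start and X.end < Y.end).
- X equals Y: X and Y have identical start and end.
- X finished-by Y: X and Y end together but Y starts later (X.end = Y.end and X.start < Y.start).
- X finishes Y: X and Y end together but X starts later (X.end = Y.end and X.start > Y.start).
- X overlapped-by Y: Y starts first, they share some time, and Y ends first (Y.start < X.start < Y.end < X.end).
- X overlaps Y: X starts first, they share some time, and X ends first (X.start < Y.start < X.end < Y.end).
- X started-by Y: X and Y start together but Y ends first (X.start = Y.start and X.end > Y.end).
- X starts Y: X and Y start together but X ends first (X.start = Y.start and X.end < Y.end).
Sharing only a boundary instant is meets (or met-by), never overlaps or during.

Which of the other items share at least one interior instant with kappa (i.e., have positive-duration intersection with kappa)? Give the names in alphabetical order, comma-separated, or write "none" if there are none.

Target kappa = [Tue 21:00, Thu 03:00].
alpha [Mon 17:00, Tue 23:00] → overlaps → yes.
beta [Fri 01:00, Sun 14:00] → after → no.
delta [Thu 07:00, Sat 11:00] → after → no.
epsilon [Sat 04:00, Sat 07:00] → after → no.
eta [Thu 01:00, Sat 06:00] → overlapped-by → yes.
gamma [Thu 00:00, Thu 01:00] → during → yes.
iota [Mon 21:00, Thu 03:00] → finished-by → yes.
lambda [Thu 22:00, Sat 23:00] → after → no.
theta [Thu 12:00, Sun 13:00] → after → no.
zeta [Tue 11:00, Wed 23:00] → overlaps → yes.
Result: alpha, eta, gamma, iota, zeta.

alpha, eta, gamma, iota, zeta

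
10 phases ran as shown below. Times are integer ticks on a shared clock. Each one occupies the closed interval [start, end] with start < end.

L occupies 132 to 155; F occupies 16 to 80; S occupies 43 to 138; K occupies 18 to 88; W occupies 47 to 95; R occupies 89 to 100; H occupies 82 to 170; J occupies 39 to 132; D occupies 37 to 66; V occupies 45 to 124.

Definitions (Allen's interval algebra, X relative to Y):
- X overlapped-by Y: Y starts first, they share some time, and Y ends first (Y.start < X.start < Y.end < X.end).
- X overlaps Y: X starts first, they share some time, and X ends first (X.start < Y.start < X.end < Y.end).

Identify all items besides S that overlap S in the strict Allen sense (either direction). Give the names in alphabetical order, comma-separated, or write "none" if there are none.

D, F, H, J, K, L

Target S = [43, 138].
D [37, 66] → overlaps → yes.
F [16, 80] → overlaps → yes.
H [82, 170] → overlapped-by → yes.
J [39, 132] → overlaps → yes.
K [18, 88] → overlaps → yes.
L [132, 155] → overlapped-by → yes.
R [89, 100] → during → no.
V [45, 124] → during → no.
W [47, 95] → during → no.
Result: D, F, H, J, K, L.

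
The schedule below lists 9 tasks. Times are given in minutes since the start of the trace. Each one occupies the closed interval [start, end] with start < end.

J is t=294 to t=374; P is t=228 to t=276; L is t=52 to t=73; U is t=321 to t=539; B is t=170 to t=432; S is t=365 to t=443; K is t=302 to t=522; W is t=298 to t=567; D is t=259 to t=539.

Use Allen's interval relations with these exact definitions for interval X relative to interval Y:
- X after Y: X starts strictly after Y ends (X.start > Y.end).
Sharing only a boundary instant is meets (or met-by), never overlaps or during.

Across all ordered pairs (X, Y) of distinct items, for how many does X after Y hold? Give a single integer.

Checking all 72 ordered pairs for relation 'after'; matching pairs in alphabetical order:
(B, L): B after L ✓
(D, L): D after L ✓
(J, L): J after L ✓
(J, P): J after P ✓
(K, L): K after L ✓
(K, P): K after P ✓
(P, L): P after L ✓
(S, L): S after L ✓
(S, P): S after P ✓
(U, L): U after L ✓
(U, P): U after P ✓
(W, L): W after L ✓
(W, P): W after P ✓
Count: 13.

13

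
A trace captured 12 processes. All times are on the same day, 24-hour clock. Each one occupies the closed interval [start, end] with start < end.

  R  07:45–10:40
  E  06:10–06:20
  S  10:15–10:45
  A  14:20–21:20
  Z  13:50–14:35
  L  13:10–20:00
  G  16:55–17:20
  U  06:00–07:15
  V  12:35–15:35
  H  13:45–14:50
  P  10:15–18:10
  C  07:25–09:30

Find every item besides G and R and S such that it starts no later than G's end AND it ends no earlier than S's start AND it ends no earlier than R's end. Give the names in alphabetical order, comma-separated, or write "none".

Conditions: its start is no later than G's end (X.start <= 17:20) AND its end is no earlier than S's start (X.end >= 10:15) AND its end is no earlier than R's end (X.end >= 10:40).
A: start 14:20 <= 17:20? ✓; end 21:20 >= 10:15? ✓; end 21:20 >= 10:40? ✓ → yes.
C: start 07:25 <= 17:20? ✓; end 09:30 >= 10:15? ✗; end 09:30 >= 10:40? ✗ → no.
E: start 06:10 <= 17:20? ✓; end 06:20 >= 10:15? ✗; end 06:20 >= 10:40? ✗ → no.
H: start 13:45 <= 17:20? ✓; end 14:50 >= 10:15? ✓; end 14:50 >= 10:40? ✓ → yes.
L: start 13:10 <= 17:20? ✓; end 20:00 >= 10:15? ✓; end 20:00 >= 10:40? ✓ → yes.
P: start 10:15 <= 17:20? ✓; end 18:10 >= 10:15? ✓; end 18:10 >= 10:40? ✓ → yes.
U: start 06:00 <= 17:20? ✓; end 07:15 >= 10:15? ✗; end 07:15 >= 10:40? ✗ → no.
V: start 12:35 <= 17:20? ✓; end 15:35 >= 10:15? ✓; end 15:35 >= 10:40? ✓ → yes.
Z: start 13:50 <= 17:20? ✓; end 14:35 >= 10:15? ✓; end 14:35 >= 10:40? ✓ → yes.
Result: A, H, L, P, V, Z.

A, H, L, P, V, Z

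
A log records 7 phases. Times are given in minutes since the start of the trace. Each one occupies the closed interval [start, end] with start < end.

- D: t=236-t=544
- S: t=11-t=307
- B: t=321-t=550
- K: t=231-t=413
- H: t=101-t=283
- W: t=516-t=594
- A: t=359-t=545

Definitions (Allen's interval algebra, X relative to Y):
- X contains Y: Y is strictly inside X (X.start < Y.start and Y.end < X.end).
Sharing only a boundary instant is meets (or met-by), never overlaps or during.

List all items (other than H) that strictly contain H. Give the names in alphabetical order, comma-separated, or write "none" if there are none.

Target H = [t=101, t=283].
A [t=359, t=545] → after → no.
B [t=321, t=550] → after → no.
D [t=236, t=544] → overlapped-by → no.
K [t=231, t=413] → overlapped-by → no.
S [t=11, t=307] → contains → yes.
W [t=516, t=594] → after → no.
Result: S.

S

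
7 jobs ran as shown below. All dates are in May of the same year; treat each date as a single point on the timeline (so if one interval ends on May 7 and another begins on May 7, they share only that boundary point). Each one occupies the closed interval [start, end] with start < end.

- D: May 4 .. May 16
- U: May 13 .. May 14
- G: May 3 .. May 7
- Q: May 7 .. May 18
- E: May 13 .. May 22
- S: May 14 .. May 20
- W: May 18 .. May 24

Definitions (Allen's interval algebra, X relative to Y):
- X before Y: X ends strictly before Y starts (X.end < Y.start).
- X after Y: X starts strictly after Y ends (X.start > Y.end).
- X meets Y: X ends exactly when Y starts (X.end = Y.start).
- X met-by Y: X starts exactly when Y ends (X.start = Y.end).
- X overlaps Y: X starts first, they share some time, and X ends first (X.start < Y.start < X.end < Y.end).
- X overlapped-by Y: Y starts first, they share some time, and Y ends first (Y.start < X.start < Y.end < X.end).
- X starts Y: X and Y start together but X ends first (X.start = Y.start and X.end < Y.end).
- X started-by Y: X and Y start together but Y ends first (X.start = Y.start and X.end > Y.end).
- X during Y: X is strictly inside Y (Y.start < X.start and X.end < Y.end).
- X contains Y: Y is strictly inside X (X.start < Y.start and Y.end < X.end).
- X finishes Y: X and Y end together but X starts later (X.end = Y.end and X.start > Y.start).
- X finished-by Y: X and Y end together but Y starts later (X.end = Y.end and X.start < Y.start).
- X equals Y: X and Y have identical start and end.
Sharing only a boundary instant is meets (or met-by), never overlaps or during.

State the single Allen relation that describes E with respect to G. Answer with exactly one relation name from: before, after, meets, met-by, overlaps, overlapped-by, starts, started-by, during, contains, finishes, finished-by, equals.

after

E = [May 13, May 22]; G = [May 3, May 7].
Compare endpoints: E.start > G.start, E.start > G.end, E.end > G.start, E.end > G.end.
That pattern is 'after'.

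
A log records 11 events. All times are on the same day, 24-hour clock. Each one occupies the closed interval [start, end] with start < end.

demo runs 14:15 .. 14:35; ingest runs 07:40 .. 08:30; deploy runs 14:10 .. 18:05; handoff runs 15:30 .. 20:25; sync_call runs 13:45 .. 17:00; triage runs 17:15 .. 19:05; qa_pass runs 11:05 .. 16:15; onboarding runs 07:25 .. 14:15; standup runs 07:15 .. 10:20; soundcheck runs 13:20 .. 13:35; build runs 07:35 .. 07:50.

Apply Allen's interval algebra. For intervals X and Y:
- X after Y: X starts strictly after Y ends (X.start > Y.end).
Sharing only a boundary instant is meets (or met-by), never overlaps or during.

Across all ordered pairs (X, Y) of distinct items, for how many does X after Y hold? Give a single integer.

32

Checking all 110 ordered pairs for relation 'after'; matching pairs in alphabetical order:
(demo, build): demo after build ✓
(demo, ingest): demo after ingest ✓
(demo, soundcheck): demo after soundcheck ✓
(demo, standup): demo after standup ✓
(deploy, build): deploy after build ✓
(deploy, ingest): deploy after ingest ✓
(deploy, soundcheck): deploy after soundcheck ✓
(deploy, standup): deploy after standup ✓
(handoff, build): handoff after build ✓
(handoff, demo): handoff after demo ✓
(handoff, ingest): handoff after ingest ✓
(handoff, onboarding): handoff after onboarding ✓
(handoff, soundcheck): handoff after soundcheck ✓
(handoff, standup): handoff after standup ✓
(qa_pass, build): qa_pass after build ✓
(qa_pass, ingest): qa_pass after ingest ✓
(qa_pass, standup): qa_pass after standup ✓
(soundcheck, build): soundcheck after build ✓
(soundcheck, ingest): soundcheck after ingest ✓
(soundcheck, standup): soundcheck after standup ✓
(sync_call, build): sync_call after build ✓
(sync_call, ingest): sync_call after ingest ✓
(sync_call, soundcheck): sync_call after soundcheck ✓
(sync_call, standup): sync_call after standup ✓
... plus 8 further pairs not listed.
Count: 32.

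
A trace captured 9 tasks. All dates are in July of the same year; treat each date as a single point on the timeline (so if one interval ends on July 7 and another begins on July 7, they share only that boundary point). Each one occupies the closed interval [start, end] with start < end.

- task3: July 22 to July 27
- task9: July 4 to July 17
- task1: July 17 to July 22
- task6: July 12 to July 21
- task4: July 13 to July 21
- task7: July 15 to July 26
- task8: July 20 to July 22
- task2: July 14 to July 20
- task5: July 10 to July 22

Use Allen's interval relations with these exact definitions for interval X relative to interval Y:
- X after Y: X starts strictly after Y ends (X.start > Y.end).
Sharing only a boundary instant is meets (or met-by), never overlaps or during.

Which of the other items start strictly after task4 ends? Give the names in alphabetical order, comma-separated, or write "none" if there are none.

Target task4 = [July 13, July 21].
task1 [July 17, July 22] → overlapped-by → no.
task2 [July 14, July 20] → during → no.
task3 [July 22, July 27] → after → yes.
task5 [July 10, July 22] → contains → no.
task6 [July 12, July 21] → finished-by → no.
task7 [July 15, July 26] → overlapped-by → no.
task8 [July 20, July 22] → overlapped-by → no.
task9 [July 4, July 17] → overlaps → no.
Result: task3.

task3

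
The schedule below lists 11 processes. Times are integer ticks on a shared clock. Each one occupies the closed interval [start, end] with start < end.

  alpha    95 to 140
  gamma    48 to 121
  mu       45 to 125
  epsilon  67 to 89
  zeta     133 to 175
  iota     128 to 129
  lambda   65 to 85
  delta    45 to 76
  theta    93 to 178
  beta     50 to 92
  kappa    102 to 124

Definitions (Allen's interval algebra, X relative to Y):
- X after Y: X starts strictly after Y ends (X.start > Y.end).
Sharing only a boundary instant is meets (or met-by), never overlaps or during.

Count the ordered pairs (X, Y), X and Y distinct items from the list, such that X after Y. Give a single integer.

Checking all 110 ordered pairs for relation 'after'; matching pairs in alphabetical order:
(alpha, beta): alpha after beta ✓
(alpha, delta): alpha after delta ✓
(alpha, epsilon): alpha after epsilon ✓
(alpha, lambda): alpha after lambda ✓
(iota, beta): iota after beta ✓
(iota, delta): iota after delta ✓
(iota, epsilon): iota after epsilon ✓
(iota, gamma): iota after gamma ✓
(iota, kappa): iota after kappa ✓
(iota, lambda): iota after lambda ✓
(iota, mu): iota after mu ✓
(kappa, beta): kappa after beta ✓
(kappa, delta): kappa after delta ✓
(kappa, epsilon): kappa after epsilon ✓
(kappa, lambda): kappa after lambda ✓
(theta, beta): theta after beta ✓
(theta, delta): theta after delta ✓
(theta, epsilon): theta after epsilon ✓
(theta, lambda): theta after lambda ✓
(zeta, beta): zeta after beta ✓
(zeta, delta): zeta after delta ✓
(zeta, epsilon): zeta after epsilon ✓
(zeta, gamma): zeta after gamma ✓
(zeta, iota): zeta after iota ✓
... plus 3 further pairs not listed.
Count: 27.

27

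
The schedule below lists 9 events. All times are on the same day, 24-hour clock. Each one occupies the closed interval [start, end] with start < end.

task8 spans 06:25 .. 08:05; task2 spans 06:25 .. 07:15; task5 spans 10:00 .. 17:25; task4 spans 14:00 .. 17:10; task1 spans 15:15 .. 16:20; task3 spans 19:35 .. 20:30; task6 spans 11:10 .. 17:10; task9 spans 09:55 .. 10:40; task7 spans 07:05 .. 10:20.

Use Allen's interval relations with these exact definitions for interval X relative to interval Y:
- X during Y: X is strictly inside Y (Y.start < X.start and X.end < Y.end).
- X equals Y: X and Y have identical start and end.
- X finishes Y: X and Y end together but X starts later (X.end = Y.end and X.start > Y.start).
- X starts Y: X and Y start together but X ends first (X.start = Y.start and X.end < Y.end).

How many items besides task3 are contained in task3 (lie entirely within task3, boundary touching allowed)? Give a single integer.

Target task3 = [19:35, 20:30].
task1 [15:15, 16:20] → before → no.
task2 [06:25, 07:15] → before → no.
task4 [14:00, 17:10] → before → no.
task5 [10:00, 17:25] → before → no.
task6 [11:10, 17:10] → before → no.
task7 [07:05, 10:20] → before → no.
task8 [06:25, 08:05] → before → no.
task9 [09:55, 10:40] → before → no.
Total: 0.

0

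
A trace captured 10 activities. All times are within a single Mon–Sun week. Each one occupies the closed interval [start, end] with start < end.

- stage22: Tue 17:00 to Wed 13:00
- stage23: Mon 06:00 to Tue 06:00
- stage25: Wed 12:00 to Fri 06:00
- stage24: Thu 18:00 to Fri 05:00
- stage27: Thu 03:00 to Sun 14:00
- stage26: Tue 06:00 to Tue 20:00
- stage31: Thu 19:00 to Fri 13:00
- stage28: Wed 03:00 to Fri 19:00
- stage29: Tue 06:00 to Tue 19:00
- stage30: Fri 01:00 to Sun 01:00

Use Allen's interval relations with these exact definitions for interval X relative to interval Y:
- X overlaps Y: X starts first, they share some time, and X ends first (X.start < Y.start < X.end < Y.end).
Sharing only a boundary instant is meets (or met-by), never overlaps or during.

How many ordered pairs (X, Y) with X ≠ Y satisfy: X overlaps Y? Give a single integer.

12

Checking all 90 ordered pairs for relation 'overlaps'; matching pairs in alphabetical order:
(stage22, stage25): stage22 overlaps stage25 ✓
(stage22, stage28): stage22 overlaps stage28 ✓
(stage24, stage30): stage24 overlaps stage30 ✓
(stage24, stage31): stage24 overlaps stage31 ✓
(stage25, stage27): stage25 overlaps stage27 ✓
(stage25, stage30): stage25 overlaps stage30 ✓
(stage25, stage31): stage25 overlaps stage31 ✓
(stage26, stage22): stage26 overlaps stage22 ✓
(stage28, stage27): stage28 overlaps stage27 ✓
(stage28, stage30): stage28 overlaps stage30 ✓
(stage29, stage22): stage29 overlaps stage22 ✓
(stage31, stage30): stage31 overlaps stage30 ✓
Count: 12.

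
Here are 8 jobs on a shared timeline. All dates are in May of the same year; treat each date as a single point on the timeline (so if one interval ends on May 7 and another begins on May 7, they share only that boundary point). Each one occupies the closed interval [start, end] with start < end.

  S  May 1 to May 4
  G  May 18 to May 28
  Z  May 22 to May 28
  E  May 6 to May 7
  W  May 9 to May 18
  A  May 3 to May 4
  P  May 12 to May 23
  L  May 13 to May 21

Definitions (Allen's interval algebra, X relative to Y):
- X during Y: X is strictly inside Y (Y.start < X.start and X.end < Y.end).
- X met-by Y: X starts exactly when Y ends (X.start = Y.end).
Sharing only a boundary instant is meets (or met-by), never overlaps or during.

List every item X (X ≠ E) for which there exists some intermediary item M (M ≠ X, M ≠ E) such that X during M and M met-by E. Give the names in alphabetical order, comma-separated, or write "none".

none

Target E = [May 6, May 7].
Intermediaries M with M met-by E: none.
Union: none.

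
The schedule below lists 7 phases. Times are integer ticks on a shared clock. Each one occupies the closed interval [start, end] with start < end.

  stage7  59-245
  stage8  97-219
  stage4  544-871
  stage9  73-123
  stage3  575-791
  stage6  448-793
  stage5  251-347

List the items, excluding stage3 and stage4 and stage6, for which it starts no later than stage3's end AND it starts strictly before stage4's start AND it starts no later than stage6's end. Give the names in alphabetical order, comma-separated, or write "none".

Conditions: its start is no later than stage3's end (X.start <= 791) AND its start is strictly before stage4's start (X.start < 544) AND its start is no later than stage6's end (X.start <= 793).
stage5: start 251 <= 791? ✓; start 251 < 544? ✓; start 251 <= 793? ✓ → yes.
stage7: start 59 <= 791? ✓; start 59 < 544? ✓; start 59 <= 793? ✓ → yes.
stage8: start 97 <= 791? ✓; start 97 < 544? ✓; start 97 <= 793? ✓ → yes.
stage9: start 73 <= 791? ✓; start 73 < 544? ✓; start 73 <= 793? ✓ → yes.
Result: stage5, stage7, stage8, stage9.

stage5, stage7, stage8, stage9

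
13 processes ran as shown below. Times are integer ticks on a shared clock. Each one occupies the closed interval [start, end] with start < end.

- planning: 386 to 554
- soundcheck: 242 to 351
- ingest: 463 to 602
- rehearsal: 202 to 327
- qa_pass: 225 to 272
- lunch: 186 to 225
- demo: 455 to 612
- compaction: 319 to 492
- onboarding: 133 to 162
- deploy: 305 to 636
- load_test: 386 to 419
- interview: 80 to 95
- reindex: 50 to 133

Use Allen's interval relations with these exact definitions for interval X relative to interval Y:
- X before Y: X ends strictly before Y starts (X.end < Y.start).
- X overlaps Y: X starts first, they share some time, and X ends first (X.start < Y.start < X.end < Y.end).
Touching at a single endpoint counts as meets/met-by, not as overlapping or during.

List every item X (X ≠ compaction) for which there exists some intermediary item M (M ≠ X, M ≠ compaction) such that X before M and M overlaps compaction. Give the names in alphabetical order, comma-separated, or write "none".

Target compaction = [319, 492].
Intermediaries M with M overlaps compaction: rehearsal, soundcheck.
Via rehearsal — items with X before rehearsal: interview, onboarding, reindex.
Via soundcheck — items with X before soundcheck: interview, lunch, onboarding, reindex.
Union: interview, lunch, onboarding, reindex.

interview, lunch, onboarding, reindex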